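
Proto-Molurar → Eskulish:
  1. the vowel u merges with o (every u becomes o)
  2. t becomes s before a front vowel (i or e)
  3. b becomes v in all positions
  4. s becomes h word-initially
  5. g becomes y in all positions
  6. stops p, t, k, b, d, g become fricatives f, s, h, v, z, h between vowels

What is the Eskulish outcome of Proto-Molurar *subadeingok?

Eskulish: *subadeingok > sobadeingok > sovadeingok > hovadeingok > hovadeinyok > hovazeinyok  (by vowel merger, unconditioned shift, debuccalisation, unconditioned shift, intervocalic lenition)

hovazeinyok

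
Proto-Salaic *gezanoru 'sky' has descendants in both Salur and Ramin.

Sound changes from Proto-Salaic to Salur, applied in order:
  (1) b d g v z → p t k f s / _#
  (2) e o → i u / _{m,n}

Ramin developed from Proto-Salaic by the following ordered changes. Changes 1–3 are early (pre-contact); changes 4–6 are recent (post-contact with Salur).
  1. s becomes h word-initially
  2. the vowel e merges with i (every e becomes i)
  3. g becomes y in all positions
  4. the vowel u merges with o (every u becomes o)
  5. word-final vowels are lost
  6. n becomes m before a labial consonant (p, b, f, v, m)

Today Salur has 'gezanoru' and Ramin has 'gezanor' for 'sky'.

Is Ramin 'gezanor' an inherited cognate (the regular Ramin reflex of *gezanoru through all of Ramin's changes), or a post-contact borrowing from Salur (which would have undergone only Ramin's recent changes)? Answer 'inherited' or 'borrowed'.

If inherited, *gezanoru would pass through all of Ramin's changes:
Ramin: start from *gezanoru.
  rule 1: no change — gezanoru
  rule 2 (vowel merger): gezanoru → gizanoru
  rule 3 (unconditioned shift): gizanoru → yizanoru
  rule 4 (vowel merger): yizanoru → yizanoro
  rule 5 (apocope): yizanoro → yizanor
  rule 6: no change — yizanor
  ⇒ Ramin yizanor
If borrowed from Salur 'gezanoru' after the early changes, it would undergo only the recent ones:
  rule 4 (vowel merger): gezanoru → gezanoro
  rule 5 (apocope): gezanoro → gezanor
  rule 6 (nasal place assimilation): no change (gezanor)
  ⇒ as a loan: gezanor
Ramin 'gezanor' matches the loan outcome 'gezanor', not the inherited 'yizanor' — it skipped the early Ramin changes, so it was borrowed from Salur.

borrowed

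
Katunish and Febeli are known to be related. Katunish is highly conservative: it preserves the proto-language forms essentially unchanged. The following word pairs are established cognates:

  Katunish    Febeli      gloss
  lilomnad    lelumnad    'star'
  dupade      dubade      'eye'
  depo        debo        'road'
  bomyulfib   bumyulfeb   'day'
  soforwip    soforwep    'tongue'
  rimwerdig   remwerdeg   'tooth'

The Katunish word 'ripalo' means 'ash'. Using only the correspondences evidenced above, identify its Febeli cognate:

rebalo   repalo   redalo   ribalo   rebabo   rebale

soforwip ~ soforwep — Katunish i corresponds to Febeli e after a consonant, before a labial obstruent.
dupade ~ dubade — Katunish p corresponds to Febeli b between vowels (before a back vowel).
Applying these to Katunish 'ripalo':
  ripalo → repalo   (i→e after a consonant, before a labial obstruent)
  repalo → rebalo   (p→b between vowels (before a back vowel))
So the Febeli cognate is 'rebalo'.

rebalo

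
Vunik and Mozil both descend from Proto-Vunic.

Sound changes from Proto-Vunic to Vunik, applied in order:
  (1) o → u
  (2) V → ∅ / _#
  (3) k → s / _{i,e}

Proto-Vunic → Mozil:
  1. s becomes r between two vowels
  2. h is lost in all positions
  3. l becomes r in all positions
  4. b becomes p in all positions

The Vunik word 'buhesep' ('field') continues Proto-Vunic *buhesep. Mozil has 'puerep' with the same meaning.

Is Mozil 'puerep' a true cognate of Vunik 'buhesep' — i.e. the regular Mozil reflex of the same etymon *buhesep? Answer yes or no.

yes

Derive the expected Mozil reflex of *buhesep:
Mozil: *buhesep > buherep > buerep > puerep  (by rhotacism, h-loss, unconditioned shift)
Mozil 'puerep' matches the regular reflex exactly, so the pair is cognate.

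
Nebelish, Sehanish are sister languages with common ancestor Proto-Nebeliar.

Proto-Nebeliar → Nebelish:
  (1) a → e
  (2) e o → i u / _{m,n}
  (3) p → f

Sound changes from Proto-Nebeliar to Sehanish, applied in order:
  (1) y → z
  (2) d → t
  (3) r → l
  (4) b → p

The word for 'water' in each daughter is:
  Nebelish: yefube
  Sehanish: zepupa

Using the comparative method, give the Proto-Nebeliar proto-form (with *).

Position 6: Nebelish has e, Sehanish has a. Sehanish preserves a here (none of its changes turn any other segment into a), so the proto-segment is *a.
Position 1: Nebelish has y, Sehanish has z. Nebelish preserves y here (none of its changes turn any other segment into y), so the proto-segment is *y.
Continuing position by position gives *yepuba; check it forward:
Nebelish: *yepuba
  yepuba → yepube   [vowel merger]
  yepube (rule 2 does not apply)
  yepube → yefube   [unconditioned shift]
  giving Nebelish yefube.
Sehanish: *yepuba > zepuba > zepupa  (by unconditioned shift, unconditioned shift)
Only *yepuba yields all of Nebelish yefube, Sehanish zepupa.

*yepuba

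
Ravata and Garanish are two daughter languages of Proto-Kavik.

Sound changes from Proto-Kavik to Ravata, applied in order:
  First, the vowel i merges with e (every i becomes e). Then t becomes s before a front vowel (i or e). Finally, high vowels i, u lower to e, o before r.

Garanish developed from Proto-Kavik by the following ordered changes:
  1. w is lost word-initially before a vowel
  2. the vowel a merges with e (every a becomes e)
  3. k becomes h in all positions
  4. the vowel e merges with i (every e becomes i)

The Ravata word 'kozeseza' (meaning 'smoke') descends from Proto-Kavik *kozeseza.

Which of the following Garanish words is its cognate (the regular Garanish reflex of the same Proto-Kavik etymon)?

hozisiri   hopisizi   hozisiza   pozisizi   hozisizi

Garanish: start from *kozeseza.
  rule 1: no change — kozeseza
  rule 2 (vowel merger): kozeseza → kozeseze
  rule 3 (unconditioned shift): kozeseze → hozeseze
  rule 4 (vowel merger): hozeseze → hozisizi
  ⇒ Garanish hozisizi

hozisizi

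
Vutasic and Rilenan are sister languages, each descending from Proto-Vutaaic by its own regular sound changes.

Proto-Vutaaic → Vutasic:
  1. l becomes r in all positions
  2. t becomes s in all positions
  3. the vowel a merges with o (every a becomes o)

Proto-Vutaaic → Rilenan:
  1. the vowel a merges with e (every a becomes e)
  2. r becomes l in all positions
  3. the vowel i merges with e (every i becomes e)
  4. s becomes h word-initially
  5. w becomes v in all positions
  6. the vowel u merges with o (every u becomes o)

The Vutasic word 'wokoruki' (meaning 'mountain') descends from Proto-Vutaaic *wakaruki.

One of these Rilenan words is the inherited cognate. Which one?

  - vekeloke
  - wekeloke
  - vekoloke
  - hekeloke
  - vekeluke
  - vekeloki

Rilenan: start from *wakaruki.
  rule 1 (vowel merger): wakaruki → wekeruki
  rule 2 (unconditioned shift): wekeruki → wekeluki
  rule 3 (vowel merger): wekeluki → wekeluke
  rule 4: no change — wekeluke
  rule 5 (unconditioned shift): wekeluke → vekeluke
  rule 6 (vowel merger): vekeluke → vekeloke
  ⇒ Rilenan vekeloke
The other candidates each miss or misapply at least one Rilenan change.

vekeloke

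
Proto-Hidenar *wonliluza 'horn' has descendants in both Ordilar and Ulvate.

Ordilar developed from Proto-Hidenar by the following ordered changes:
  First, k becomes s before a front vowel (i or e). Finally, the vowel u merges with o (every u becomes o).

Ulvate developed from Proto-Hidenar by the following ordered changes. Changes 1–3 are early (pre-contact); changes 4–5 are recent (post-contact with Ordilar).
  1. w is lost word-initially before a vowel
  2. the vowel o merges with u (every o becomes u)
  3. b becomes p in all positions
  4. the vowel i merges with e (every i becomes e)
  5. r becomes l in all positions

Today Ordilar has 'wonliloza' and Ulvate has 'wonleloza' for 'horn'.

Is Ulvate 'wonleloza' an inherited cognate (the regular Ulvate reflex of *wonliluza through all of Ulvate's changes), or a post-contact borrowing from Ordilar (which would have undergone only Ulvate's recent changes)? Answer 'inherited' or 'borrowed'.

borrowed

If inherited, *wonliluza would pass through all of Ulvate's changes:
Ulvate: *wonliluza
  wonliluza → onliluza   [glide loss]
  onliluza → unliluza   [vowel merger]
  unliluza (rule 3 does not apply)
  unliluza → unleluza   [vowel merger]
  unleluza (rule 5 does not apply)
  giving Ulvate unleluza.
If borrowed from Ordilar 'wonliloza' after the early changes, it would undergo only the recent ones:
  rule 4 (vowel merger): wonliloza → wonleloza
  rule 5 (unconditioned shift): no change (wonleloza)
  ⇒ as a loan: wonleloza
Ulvate 'wonleloza' matches the loan outcome 'wonleloza', not the inherited 'unleluza' — it skipped the early Ulvate changes, so it was borrowed from Ordilar.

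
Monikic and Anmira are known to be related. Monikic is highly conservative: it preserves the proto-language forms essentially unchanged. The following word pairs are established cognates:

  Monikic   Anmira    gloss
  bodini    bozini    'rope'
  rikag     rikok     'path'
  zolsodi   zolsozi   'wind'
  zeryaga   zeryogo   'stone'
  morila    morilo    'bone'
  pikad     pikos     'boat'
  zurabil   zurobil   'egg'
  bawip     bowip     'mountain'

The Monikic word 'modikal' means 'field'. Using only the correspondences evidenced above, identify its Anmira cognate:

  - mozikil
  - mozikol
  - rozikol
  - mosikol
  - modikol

mozikol

bodini ~ bozini, zolsodi ~ zolsozi — Monikic d corresponds to Anmira z between vowels (before a front vowel).
rikag ~ rikok, zeryaga ~ zeryogo — Monikic a corresponds to Anmira o after a consonant, before a consonant other than r, m, n, p, b, f, v.
Applying these to Monikic 'modikal':
  modikal → mozikal   (d→z between vowels (before a front vowel))
  mozikal → mozikol   (a→o after a consonant, before a consonant other than r, m, n, p, b, f, v)
So the Anmira cognate is 'mozikol'.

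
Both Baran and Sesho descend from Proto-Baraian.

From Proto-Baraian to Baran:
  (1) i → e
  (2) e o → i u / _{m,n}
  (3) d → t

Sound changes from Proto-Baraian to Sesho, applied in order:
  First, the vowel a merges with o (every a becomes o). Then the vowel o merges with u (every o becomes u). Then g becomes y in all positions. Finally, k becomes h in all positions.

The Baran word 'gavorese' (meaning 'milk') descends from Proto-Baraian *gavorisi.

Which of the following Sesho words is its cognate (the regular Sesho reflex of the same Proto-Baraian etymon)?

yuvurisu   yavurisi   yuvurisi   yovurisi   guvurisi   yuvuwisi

Sesho: *gavorisi
  gavorisi → govorisi   [vowel merger]
  govorisi → guvurisi   [vowel merger]
  guvurisi → yuvurisi   [unconditioned shift]
  yuvurisi (rule 4 does not apply)
  giving Sesho yuvurisi.
Among the options, 'yuvurisi' alone shows every Sesho change applied in order.

yuvurisi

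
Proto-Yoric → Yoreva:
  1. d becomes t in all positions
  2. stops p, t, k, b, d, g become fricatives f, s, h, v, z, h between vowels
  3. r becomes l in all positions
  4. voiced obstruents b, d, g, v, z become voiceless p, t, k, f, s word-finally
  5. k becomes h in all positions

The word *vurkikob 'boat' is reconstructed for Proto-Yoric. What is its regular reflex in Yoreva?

Yoreva: *vurkikob
  vurkikob (rule 1 does not apply)
  vurkikob → vurkihob   [intervocalic lenition]
  vurkihob → vulkihob   [unconditioned shift]
  vulkihob → vulkihop   [final devoicing]
  vulkihop → vulhihop   [unconditioned shift]
  giving Yoreva vulhihop.

vulhihop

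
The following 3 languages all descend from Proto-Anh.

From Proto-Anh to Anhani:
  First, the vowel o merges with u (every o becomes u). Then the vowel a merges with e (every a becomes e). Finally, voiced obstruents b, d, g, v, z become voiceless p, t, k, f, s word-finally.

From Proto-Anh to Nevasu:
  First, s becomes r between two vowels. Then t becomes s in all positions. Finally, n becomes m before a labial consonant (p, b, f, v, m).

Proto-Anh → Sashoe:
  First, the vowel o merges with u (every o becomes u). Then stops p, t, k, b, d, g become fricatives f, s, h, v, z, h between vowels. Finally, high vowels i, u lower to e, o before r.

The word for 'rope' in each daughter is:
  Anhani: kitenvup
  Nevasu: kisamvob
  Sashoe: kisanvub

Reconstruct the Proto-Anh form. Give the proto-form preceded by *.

*kitanvob

Position 4: Anhani has e, Nevasu has a, Sashoe has a. Nevasu preserves a here (none of its changes turn any other segment into a), so the proto-segment is *a.
Position 3: Anhani has t, Nevasu has s, Sashoe has s. Taking the neighbouring segments as reconstructed: Anhani t can only go back to *t; Nevasu s can only go back to *t; Sashoe s could go back to *t or *s — the one source consistent with every daughter is *t.
Position 7: Anhani has u, Nevasu has o, Sashoe has u. Nevasu preserves o here (none of its changes turn any other segment into o), so the proto-segment is *o.
Continuing position by position gives *kitanvob; check it forward:
Anhani: *kitanvob
  kitanvob → kitanvub   [vowel merger]
  kitanvub → kitenvub   [vowel merger]
  kitenvub → kitenvup   [final devoicing]
  giving Anhani kitenvup.
Nevasu: start from *kitanvob.
  rule 1: no change — kitanvob
  rule 2 (unconditioned shift): kitanvob → kisanvob
  rule 3 (nasal place assimilation): kisanvob → kisamvob
  ⇒ Nevasu kisamvob
Sashoe: start from *kitanvob.
  rule 1 (vowel merger): kitanvob → kitanvub
  rule 2 (intervocalic lenition): kitanvub → kisanvub
  rule 3: no change — kisanvub
  ⇒ Sashoe kisanvub
Only *kitanvob yields all of Anhani kitenvup, Nevasu kisamvob, Sashoe kisanvub.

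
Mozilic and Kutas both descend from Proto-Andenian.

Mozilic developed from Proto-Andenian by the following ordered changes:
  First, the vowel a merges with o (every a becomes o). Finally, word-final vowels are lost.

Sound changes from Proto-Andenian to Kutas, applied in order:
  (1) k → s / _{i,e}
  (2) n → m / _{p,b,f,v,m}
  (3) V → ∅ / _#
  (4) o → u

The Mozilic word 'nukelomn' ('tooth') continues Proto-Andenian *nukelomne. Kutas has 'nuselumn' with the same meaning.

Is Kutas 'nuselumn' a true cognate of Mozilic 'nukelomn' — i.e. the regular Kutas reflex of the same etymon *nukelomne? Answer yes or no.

Derive the expected Kutas reflex of *nukelomne:
Kutas: start from *nukelomne.
  rule 1 (palatalisation): nukelomne → nuselomne
  rule 2: no change — nuselomne
  rule 3 (apocope): nuselomne → nuselomn
  rule 4 (vowel merger): nuselomn → nuselumn
  ⇒ Kutas nuselumn
Kutas 'nuselumn' matches the regular reflex exactly, so the pair is cognate.

yes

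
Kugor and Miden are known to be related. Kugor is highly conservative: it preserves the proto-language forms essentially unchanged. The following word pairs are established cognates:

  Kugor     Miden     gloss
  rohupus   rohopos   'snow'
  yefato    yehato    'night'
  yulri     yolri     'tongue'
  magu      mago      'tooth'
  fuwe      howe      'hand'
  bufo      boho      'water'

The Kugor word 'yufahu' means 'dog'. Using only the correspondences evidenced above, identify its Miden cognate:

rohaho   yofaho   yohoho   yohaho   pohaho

yohaho

bufo ~ boho — Kugor u corresponds to Miden o after a consonant, before a labial obstruent.
yefato ~ yehato — Kugor f corresponds to Miden h between vowels (before a back vowel).
magu ~ mago — Kugor u corresponds to Miden o word-finally.
Applying these to Kugor 'yufahu':
  yufahu → yofahu   (u→o after a consonant, before a labial obstruent)
  yofahu → yohahu   (f→h between vowels (before a back vowel))
  yohahu → yohaho   (u→o word-finally)
So the Miden cognate is 'yohaho'.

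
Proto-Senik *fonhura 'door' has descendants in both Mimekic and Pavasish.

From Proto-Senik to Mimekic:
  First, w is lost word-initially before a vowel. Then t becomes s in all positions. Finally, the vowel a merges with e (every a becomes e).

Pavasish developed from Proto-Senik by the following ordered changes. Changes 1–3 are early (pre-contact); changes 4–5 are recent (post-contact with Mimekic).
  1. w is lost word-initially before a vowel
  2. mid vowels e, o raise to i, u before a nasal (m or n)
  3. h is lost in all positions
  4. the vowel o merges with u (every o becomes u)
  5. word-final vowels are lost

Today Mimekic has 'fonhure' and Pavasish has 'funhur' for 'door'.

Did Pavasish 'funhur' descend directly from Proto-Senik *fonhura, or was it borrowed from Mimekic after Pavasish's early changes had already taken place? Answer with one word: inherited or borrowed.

If inherited, *fonhura would pass through all of Pavasish's changes:
Pavasish: start from *fonhura.
  rule 1: no change — fonhura
  rule 2 (pre-nasal raising): fonhura → funhura
  rule 3 (h-loss): funhura → funura
  rule 4: no change — funura
  rule 5 (apocope): funura → funur
  ⇒ Pavasish funur
If borrowed from Mimekic 'fonhure' after the early changes, it would undergo only the recent ones:
  rule 4 (vowel merger): fonhure → funhure
  rule 5 (apocope): funhure → funhur
  ⇒ as a loan: funhur
Pavasish 'funhur' matches the loan outcome 'funhur', not the inherited 'funur' — it skipped the early Pavasish changes, so it was borrowed from Mimekic.

borrowed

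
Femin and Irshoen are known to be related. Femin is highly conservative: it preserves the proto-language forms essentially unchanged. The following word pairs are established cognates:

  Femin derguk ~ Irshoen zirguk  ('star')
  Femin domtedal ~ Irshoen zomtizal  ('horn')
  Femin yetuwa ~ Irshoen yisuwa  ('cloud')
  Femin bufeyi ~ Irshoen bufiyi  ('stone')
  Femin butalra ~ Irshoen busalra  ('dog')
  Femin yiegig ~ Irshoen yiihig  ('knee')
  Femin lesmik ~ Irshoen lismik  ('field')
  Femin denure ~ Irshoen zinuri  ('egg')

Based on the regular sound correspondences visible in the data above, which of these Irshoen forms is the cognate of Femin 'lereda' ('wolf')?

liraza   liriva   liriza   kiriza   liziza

derguk ~ zirguk — Femin e corresponds to Irshoen i after a consonant, before r.
domtedal ~ zomtizal, yetuwa ~ yisuwa — Femin e corresponds to Irshoen i after a consonant, before a consonant other than r, m, n, p, b, f, v.
domtedal ~ zomtizal — Femin d corresponds to Irshoen z between vowels (before a back vowel).
Applying these to Femin 'lereda':
  lereda → lireda   (e→i after a consonant, before r)
  lireda → lirida   (e→i after a consonant, before a consonant other than r, m, n, p, b, f, v)
  lirida → liriza   (d→z between vowels (before a back vowel))
So the Irshoen cognate is 'liriza'.

liriza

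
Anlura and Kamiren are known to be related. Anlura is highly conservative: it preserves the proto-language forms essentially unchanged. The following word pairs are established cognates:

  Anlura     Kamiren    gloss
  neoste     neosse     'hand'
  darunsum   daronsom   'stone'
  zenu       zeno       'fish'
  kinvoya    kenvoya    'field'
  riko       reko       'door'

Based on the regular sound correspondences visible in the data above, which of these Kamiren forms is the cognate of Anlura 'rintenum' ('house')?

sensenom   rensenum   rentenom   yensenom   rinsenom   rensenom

kinvoya ~ kenvoya — Anlura i corresponds to Kamiren e after a consonant, before a nasal.
neoste ~ neosse — Anlura t corresponds to Kamiren s after a consonant, before a front vowel.
darunsum ~ daronsom — Anlura u corresponds to Kamiren o after a consonant, before a nasal.
Applying these to Anlura 'rintenum':
  rintenum → rentenum   (i→e after a consonant, before a nasal)
  rentenum → rensenum   (t→s after a consonant, before a front vowel)
  rensenum → rensenom   (u→o after a consonant, before a nasal)
So the Kamiren cognate is 'rensenom'.

rensenom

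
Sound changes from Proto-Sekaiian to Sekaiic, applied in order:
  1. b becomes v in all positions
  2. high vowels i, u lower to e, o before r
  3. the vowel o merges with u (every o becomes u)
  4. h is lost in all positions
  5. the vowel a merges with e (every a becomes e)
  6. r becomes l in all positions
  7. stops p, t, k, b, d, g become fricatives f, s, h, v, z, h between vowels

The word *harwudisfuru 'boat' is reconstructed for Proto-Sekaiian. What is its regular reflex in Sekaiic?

elwuzisfulu

Sekaiic: *harwudisfuru > harwudisforu > harwudisfuru > arwudisfuru > erwudisfuru > elwudisfulu > elwuzisfulu  (by pre-rhotic lowering, vowel merger, h-loss, vowel merger, unconditioned shift, intervocalic lenition)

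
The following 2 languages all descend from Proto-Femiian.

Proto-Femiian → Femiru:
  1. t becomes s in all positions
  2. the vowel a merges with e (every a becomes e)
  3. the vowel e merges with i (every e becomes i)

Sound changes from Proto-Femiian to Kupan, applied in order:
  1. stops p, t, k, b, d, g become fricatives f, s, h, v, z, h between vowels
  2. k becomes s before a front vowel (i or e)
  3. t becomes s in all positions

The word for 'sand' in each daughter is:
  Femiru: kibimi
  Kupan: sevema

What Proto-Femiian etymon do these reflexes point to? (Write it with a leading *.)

Position 4: Femiru has i, Kupan has e. Kupan preserves e here (none of its changes turn any other segment into e), so the proto-segment is *e.
Position 1: Femiru has k, Kupan has s. Femiru preserves k here (none of its changes turn any other segment into k), so the proto-segment is *k.
Position 6: Femiru has i, Kupan has a. Kupan preserves a here (none of its changes turn any other segment into a), so the proto-segment is *a.
This points to *kebema. Verify forward in each daughter:
Femiru: *kebema
  kebema (rule 1 does not apply)
  kebema → kebeme   [vowel merger]
  kebeme → kibimi   [vowel merger]
  giving Femiru kibimi.
Kupan: *kebema > kevema > sevema  (by intervocalic lenition, palatalisation)
Only *kebema yields all of Femiru kibimi, Kupan sevema.

*kebema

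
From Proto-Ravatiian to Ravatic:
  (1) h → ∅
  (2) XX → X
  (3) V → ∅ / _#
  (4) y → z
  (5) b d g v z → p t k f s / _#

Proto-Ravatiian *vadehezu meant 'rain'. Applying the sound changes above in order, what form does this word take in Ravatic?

vades

Ravatic: start from *vadehezu.
  rule 1 (h-loss): vadehezu → vadeezu
  rule 2 (degemination): vadeezu → vadezu
  rule 3 (apocope): vadezu → vadez
  rule 4: no change — vadez
  rule 5 (final devoicing): vadez → vades
  ⇒ Ravatic vades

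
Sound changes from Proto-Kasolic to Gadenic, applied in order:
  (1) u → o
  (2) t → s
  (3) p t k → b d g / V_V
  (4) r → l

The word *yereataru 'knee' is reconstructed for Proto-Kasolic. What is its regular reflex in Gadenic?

Gadenic: *yereataru
  yereataru → yereataro   [vowel merger]
  yereataro → yereasaro   [unconditioned shift]
  yereasaro (rule 3 does not apply)
  yereasaro → yeleasalo   [unconditioned shift]
  giving Gadenic yeleasalo.

yeleasalo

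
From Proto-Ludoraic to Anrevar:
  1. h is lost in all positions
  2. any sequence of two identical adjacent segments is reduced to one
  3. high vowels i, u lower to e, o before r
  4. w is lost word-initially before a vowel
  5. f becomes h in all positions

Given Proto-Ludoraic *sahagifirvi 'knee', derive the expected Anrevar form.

sagihervi

Anrevar: *sahagifirvi
  sahagifirvi → saagifirvi   [h-loss]
  saagifirvi → sagifirvi   [degemination]
  sagifirvi → sagifervi   [pre-rhotic lowering]
  sagifervi (rule 4 does not apply)
  sagifervi → sagihervi   [unconditioned shift]
  giving Anrevar sagihervi.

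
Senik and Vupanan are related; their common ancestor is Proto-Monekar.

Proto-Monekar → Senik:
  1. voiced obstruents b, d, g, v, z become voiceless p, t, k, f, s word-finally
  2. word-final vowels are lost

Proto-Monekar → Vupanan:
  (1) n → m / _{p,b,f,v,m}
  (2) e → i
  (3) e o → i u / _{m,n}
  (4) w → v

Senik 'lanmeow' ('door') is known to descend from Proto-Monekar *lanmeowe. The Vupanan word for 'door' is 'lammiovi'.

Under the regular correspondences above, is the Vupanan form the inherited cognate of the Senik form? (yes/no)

Derive the expected Vupanan reflex of *lanmeowe:
Vupanan: *lanmeowe > lammeowe > lammiowi > lammiovi  (by nasal place assimilation, vowel merger, unconditioned shift)
Vupanan 'lammiovi' matches the regular reflex exactly, so the pair is cognate.

yes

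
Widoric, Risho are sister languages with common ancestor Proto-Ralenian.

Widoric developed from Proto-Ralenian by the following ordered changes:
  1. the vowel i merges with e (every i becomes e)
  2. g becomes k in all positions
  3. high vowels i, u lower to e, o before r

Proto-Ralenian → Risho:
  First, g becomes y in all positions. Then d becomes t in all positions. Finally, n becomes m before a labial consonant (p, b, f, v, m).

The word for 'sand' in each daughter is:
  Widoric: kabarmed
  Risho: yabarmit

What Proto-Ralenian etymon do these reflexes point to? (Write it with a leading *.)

Position 7: Widoric has e, Risho has i. Risho preserves i here (none of its changes turn any other segment into i), so the proto-segment is *i.
Position 1: Widoric has k, Risho has y. Taking the neighbouring segments as reconstructed: Widoric k could go back to *k or *g; Risho y could go back to *g or *y — the one source consistent with every daughter is *g.
Verify the candidate proto-form against each daughter:
Widoric: *gabarmid
  gabarmid → gabarmed   [vowel merger]
  gabarmed → kabarmed   [unconditioned shift]
  kabarmed (rule 3 does not apply)
  giving Widoric kabarmed.
Risho: *gabarmid
  gabarmid → yabarmid   [unconditioned shift]
  yabarmid → yabarmit   [unconditioned shift]
  yabarmit (rule 3 does not apply)
  giving Risho yabarmit.
*gabarmid is the unique common source.

*gabarmid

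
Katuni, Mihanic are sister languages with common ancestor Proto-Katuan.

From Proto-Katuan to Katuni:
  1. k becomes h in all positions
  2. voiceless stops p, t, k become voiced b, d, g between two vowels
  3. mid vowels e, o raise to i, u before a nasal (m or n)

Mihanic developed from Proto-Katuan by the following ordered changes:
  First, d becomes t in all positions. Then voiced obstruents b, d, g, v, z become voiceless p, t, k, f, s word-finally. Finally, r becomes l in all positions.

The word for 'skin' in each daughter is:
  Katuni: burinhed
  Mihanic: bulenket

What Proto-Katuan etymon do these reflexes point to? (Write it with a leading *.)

Position 4: Katuni has i, Mihanic has e. Mihanic preserves e here (none of its changes turn any other segment into e), so the proto-segment is *e.
Position 6: Katuni has h, Mihanic has k. Taking the neighbouring segments as reconstructed: Katuni h could go back to *k or *h; Mihanic k can only go back to *k — the one source consistent with every daughter is *k.
This points to *burenked. Verify forward in each daughter:
Katuni: start from *burenked.
  rule 1 (unconditioned shift): burenked → burenhed
  rule 2: no change — burenhed
  rule 3 (pre-nasal raising): burenhed → burinhed
  ⇒ Katuni burinhed
Mihanic: *burenked
  burenked → burenket   [unconditioned shift]
  burenket (rule 2 does not apply)
  burenket → bulenket   [unconditioned shift]
  giving Mihanic bulenket.
Only *burenked yields all of Katuni burinhed, Mihanic bulenket.

*burenked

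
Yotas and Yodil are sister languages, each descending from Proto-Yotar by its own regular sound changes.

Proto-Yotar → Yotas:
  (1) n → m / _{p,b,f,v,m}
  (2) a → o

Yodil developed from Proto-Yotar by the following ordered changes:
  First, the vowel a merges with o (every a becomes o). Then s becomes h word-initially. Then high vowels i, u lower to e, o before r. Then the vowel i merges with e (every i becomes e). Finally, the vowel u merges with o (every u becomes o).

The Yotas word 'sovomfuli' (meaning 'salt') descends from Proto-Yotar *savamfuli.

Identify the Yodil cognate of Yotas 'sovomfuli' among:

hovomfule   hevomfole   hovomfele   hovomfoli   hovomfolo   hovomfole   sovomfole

Yodil: *savamfuli > sovomfuli > hovomfuli > hovomfule > hovomfole  (by vowel merger, debuccalisation, vowel merger, vowel merger)
The other candidates each miss or misapply at least one Yodil change.

hovomfole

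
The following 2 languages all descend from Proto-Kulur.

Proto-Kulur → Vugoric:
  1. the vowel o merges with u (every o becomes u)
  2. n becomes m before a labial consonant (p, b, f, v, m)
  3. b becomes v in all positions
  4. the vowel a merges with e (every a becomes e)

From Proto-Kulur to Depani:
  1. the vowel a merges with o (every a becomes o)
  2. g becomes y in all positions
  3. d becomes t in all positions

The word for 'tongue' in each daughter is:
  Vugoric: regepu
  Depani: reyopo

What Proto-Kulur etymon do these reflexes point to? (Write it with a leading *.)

Position 4: Vugoric has e, Depani has o. Taking the neighbouring segments as reconstructed: Vugoric e could go back to *a or *e; Depani o could go back to *a or *o — the one source consistent with every daughter is *a.
Position 6: Vugoric has u, Depani has o. Taking the neighbouring segments as reconstructed: Vugoric u could go back to *o or *u; Depani o could go back to *a or *o — the one source consistent with every daughter is *o.
This points to *regapo. Verify forward in each daughter:
Vugoric: *regapo
  regapo → regapu   [vowel merger]
  regapu (rule 2 does not apply)
  regapu (rule 3 does not apply)
  regapu → regepu   [vowel merger]
  giving Vugoric regepu.
Depani: start from *regapo.
  rule 1 (vowel merger): regapo → regopo
  rule 2 (unconditioned shift): regopo → reyopo
  rule 3: no change — reyopo
  ⇒ Depani reyopo
Only *regapo yields all of Vugoric regepu, Depani reyopo.

*regapo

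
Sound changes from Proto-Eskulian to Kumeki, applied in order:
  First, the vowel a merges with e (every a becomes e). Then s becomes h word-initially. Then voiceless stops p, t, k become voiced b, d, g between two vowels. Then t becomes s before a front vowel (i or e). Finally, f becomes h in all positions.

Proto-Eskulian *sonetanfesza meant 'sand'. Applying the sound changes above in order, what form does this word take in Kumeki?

Kumeki: *sonetanfesza
  sonetanfesza → sonetenfesze   [vowel merger]
  sonetenfesze → honetenfesze   [debuccalisation]
  honetenfesze → honedenfesze   [intervocalic voicing]
  honedenfesze (rule 4 does not apply)
  honedenfesze → honedenhesze   [unconditioned shift]
  giving Kumeki honedenhesze.

honedenhesze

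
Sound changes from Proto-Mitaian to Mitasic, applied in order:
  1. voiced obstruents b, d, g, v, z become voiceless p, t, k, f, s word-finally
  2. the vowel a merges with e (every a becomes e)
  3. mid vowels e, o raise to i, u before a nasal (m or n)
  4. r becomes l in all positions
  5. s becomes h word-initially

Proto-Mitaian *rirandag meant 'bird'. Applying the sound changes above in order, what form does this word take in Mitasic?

Mitasic: start from *rirandag.
  rule 1 (final devoicing): rirandag → rirandak
  rule 2 (vowel merger): rirandak → rirendek
  rule 3 (pre-nasal raising): rirendek → ririndek
  rule 4 (unconditioned shift): ririndek → lilindek
  rule 5: no change — lilindek
  ⇒ Mitasic lilindek

lilindek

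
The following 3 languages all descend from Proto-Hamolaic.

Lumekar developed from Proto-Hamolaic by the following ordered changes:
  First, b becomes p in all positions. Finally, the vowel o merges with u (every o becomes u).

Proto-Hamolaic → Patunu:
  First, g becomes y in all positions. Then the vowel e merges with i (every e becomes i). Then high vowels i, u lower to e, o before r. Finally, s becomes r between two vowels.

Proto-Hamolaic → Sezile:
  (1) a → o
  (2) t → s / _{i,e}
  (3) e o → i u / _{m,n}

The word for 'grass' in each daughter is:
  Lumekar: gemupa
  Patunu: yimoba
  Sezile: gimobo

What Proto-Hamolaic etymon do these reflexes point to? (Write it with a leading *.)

Position 4: Lumekar has u, Patunu has o, Sezile has o. Taking the neighbouring segments as reconstructed: Lumekar u could go back to *o or *u; Patunu o can only go back to *o; Sezile o could go back to *a or *o — the one source consistent with every daughter is *o.
Position 1: Lumekar has g, Patunu has y, Sezile has g. Lumekar preserves g here (none of its changes turn any other segment into g), so the proto-segment is *g.
This points to *gemoba. Verify forward in each daughter:
Lumekar: *gemoba
  gemoba → gemopa   [unconditioned shift]
  gemopa → gemupa   [vowel merger]
  giving Lumekar gemupa.
Patunu: start from *gemoba.
  rule 1 (unconditioned shift): gemoba → yemoba
  rule 2 (vowel merger): yemoba → yimoba
  rule 3: no change — yimoba
  rule 4: no change — yimoba
  ⇒ Patunu yimoba
Sezile: start from *gemoba.
  rule 1 (vowel merger): gemoba → gemobo
  rule 2: no change — gemobo
  rule 3 (pre-nasal raising): gemobo → gimobo
  ⇒ Sezile gimobo
*gemoba is the unique common source.

*gemoba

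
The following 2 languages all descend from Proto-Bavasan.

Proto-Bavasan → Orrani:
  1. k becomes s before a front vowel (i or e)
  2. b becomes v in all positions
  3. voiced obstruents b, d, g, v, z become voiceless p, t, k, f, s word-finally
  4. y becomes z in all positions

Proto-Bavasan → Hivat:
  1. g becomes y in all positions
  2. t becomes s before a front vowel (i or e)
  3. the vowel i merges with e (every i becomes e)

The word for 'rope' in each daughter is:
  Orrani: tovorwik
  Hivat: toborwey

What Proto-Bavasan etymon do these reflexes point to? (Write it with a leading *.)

*toborwig

Position 7: Orrani has i, Hivat has e. Orrani preserves i here (none of its changes turn any other segment into i), so the proto-segment is *i.
Position 8: Orrani has k, Hivat has y. Taking the neighbouring segments as reconstructed: Orrani k could go back to *k or *g; Hivat y could go back to *g or *y — the one source consistent with every daughter is *g.
This points to *toborwig. Verify forward in each daughter:
Orrani: start from *toborwig.
  rule 1: no change — toborwig
  rule 2 (unconditioned shift): toborwig → tovorwig
  rule 3 (final devoicing): tovorwig → tovorwik
  rule 4: no change — tovorwik
  ⇒ Orrani tovorwik
Hivat: *toborwig
  toborwig → toborwiy   [unconditioned shift]
  toborwiy (rule 2 does not apply)
  toborwiy → toborwey   [vowel merger]
  giving Hivat toborwey.
Only *toborwig yields all of Orrani tovorwik, Hivat toborwey.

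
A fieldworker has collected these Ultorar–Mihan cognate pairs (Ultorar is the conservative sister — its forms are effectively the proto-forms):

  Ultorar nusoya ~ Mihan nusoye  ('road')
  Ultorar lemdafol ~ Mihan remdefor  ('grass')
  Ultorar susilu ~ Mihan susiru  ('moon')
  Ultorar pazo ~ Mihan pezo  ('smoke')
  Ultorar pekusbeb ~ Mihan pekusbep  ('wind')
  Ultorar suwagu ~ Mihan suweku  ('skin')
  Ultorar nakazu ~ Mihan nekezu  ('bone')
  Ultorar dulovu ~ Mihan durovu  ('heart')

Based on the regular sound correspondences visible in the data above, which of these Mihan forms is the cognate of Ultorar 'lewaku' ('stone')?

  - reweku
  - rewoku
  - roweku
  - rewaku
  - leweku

reweku

lemdafol ~ remdefor — Ultorar l corresponds to Mihan r word-initially before a front vowel.
pazo ~ pezo, suwagu ~ suweku — Ultorar a corresponds to Mihan e after a consonant, before a consonant other than r, m, n, p, b, f, v.
Applying these to Ultorar 'lewaku':
  lewaku → rewaku   (l→r word-initially before a front vowel)
  rewaku → reweku   (a→e after a consonant, before a consonant other than r, m, n, p, b, f, v)
So the Mihan cognate is 'reweku'.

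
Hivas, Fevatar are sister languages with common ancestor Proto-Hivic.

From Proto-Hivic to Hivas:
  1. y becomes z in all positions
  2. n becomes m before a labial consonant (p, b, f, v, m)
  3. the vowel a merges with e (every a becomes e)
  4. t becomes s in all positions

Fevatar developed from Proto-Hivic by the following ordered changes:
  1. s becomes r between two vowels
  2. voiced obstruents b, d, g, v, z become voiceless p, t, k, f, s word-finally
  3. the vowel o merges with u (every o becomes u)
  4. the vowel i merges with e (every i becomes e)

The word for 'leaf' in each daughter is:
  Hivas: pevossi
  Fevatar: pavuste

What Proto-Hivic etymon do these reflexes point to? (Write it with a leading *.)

*pavosti

Position 6: Hivas has s, Fevatar has t. Taking the neighbouring segments as reconstructed: Hivas s could go back to *t or *s; Fevatar t can only go back to *t — the one source consistent with every daughter is *t.
Position 7: Hivas has i, Fevatar has e. Hivas preserves i here (none of its changes turn any other segment into i), so the proto-segment is *i.
Continuing position by position gives *pavosti; check it forward:
Hivas: start from *pavosti.
  rule 1: no change — pavosti
  rule 2: no change — pavosti
  rule 3 (vowel merger): pavosti → pevosti
  rule 4 (unconditioned shift): pevosti → pevossi
  ⇒ Hivas pevossi
Fevatar: start from *pavosti.
  rule 1: no change — pavosti
  rule 2: no change — pavosti
  rule 3 (vowel merger): pavosti → pavusti
  rule 4 (vowel merger): pavusti → pavuste
  ⇒ Fevatar pavuste
*pavosti is the unique common source.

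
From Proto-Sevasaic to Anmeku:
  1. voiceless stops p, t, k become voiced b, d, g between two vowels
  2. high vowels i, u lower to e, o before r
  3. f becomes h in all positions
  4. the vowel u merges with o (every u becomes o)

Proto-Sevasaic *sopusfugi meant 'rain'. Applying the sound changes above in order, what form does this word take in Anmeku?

Anmeku: *sopusfugi
  sopusfugi → sobusfugi   [intervocalic voicing]
  sobusfugi (rule 2 does not apply)
  sobusfugi → sobushugi   [unconditioned shift]
  sobushugi → soboshogi   [vowel merger]
  giving Anmeku soboshogi.

soboshogi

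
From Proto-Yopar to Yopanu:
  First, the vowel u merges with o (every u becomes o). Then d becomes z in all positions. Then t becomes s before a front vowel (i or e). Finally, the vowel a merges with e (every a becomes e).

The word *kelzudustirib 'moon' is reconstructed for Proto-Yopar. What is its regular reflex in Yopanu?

kelzozossirib

Yopanu: *kelzudustirib > kelzodostirib > kelzozostirib > kelzozossirib  (by vowel merger, unconditioned shift, palatalisation)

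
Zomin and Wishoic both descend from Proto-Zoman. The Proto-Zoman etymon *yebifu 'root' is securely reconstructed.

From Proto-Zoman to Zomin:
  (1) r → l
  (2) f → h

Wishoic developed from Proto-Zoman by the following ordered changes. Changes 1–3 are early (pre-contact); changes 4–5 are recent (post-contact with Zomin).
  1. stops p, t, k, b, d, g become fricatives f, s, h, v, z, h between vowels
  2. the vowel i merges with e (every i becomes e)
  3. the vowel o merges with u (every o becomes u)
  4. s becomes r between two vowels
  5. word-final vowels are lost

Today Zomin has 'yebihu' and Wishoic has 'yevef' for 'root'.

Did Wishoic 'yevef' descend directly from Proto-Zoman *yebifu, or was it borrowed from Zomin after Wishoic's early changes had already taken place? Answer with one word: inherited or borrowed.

If inherited, *yebifu would pass through all of Wishoic's changes:
Wishoic: *yebifu
  yebifu → yevifu   [intervocalic lenition]
  yevifu → yevefu   [vowel merger]
  yevefu (rule 3 does not apply)
  yevefu (rule 4 does not apply)
  yevefu → yevef   [apocope]
  giving Wishoic yevef.
If borrowed from Zomin 'yebihu' after the early changes, it would undergo only the recent ones:
  rule 4 (rhotacism): no change (yebihu)
  rule 5 (apocope): yebihu → yebih
  ⇒ as a loan: yebih
Wishoic 'yevef' matches the inherited outcome exactly, so it is an inherited cognate, not a loan.

inherited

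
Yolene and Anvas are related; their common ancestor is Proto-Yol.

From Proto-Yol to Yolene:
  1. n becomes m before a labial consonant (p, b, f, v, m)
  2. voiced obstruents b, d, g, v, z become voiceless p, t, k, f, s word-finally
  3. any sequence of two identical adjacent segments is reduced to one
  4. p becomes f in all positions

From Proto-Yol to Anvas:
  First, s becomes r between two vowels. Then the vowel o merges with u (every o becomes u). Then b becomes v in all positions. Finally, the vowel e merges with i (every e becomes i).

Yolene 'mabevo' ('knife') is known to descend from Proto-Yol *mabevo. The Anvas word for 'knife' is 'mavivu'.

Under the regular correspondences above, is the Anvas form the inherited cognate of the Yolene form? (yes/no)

yes

Derive the expected Anvas reflex of *mabevo:
Anvas: start from *mabevo.
  rule 1: no change — mabevo
  rule 2 (vowel merger): mabevo → mabevu
  rule 3 (unconditioned shift): mabevu → mavevu
  rule 4 (vowel merger): mavevu → mavivu
  ⇒ Anvas mavivu
Anvas 'mavivu' matches the regular reflex exactly, so the pair is cognate.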